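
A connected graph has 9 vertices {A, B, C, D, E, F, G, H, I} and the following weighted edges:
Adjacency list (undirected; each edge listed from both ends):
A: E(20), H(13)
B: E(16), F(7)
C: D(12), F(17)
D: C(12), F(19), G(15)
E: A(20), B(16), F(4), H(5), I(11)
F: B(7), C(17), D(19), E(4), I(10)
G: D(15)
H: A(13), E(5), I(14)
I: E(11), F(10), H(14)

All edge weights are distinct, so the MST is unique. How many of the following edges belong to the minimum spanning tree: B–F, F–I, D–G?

3

Kruskal: consider edges lightest-first.
E–F (4): add — endpoints in different components.
E–H (5): add — endpoints in different components.
B–F (7): add — endpoints in different components.
F–I (10): add — endpoints in different components.
E–I (11): skip — E and I already connected.
C–D (12): add — endpoints in different components.
A–H (13): add — endpoints in different components.
H–I (14): skip — H and I already connected.
D–G (15): add — endpoints in different components.
B–E (16): skip — B and E already connected.
C–F (17): add — endpoints in different components.
MST edge set: {E–F, E–H, B–F, F–I, C–D, A–H, D–G, C–F}.
Of the listed edges, {B–F, F–I, D–G} are in the MST → 3.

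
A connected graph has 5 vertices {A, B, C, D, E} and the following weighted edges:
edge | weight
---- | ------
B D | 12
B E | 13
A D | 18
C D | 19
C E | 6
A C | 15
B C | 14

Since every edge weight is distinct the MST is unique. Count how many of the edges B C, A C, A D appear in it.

Kruskal: consider edges lightest-first.
C E (6): add. Components now {A} {B} {C,E} {D}
B D (12): add. Components now {A} {B,D} {C,E}
B E (13): add. Components now {A} {B,C,D,E}
B C (14): skip — B and C already connected.
A C (15): add. Components now {A,B,C,D,E}
MST edge set: {C E, B D, B E, A C}.
Of the listed edges, {A C} are in the MST → 1.

1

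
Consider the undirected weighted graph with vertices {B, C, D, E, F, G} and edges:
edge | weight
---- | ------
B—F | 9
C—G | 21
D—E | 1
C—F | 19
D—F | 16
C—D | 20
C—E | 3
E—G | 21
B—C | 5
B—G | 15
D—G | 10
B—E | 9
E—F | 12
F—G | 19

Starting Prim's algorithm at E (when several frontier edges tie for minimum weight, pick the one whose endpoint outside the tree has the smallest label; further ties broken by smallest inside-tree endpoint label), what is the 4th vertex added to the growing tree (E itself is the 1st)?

B

Grow the tree from E using Prim:
Step 1: frontier [D—E 1, C—E 3, B—E 9, E—F 12, E—G 21] → take D—E (1); add D.
Step 2: frontier [D—G 10, D—F 16, C—D 20, C—E 3, B—E 9, E—F 12, E—G 21] → take C—E (3); add C.
Step 3: frontier [B—C 5, C—F 19, C—G 21, D—G 10, D—F 16, B—E 9, E—F 12, E—G 21] → take B—C (5); add B.
Step 4: frontier [B—F 9, B—G 15, C—F 19, C—G 21, D—G 10, D—F 16, E—F 12, E—G 21] → take B—F (9); add F.
Step 5: frontier [B—G 15, C—G 21, D—G 10, E—G 21, F—G 19] → take D—G (10); add G.
Vertex order: E, D, C, B, F, G. The 4th vertex is B.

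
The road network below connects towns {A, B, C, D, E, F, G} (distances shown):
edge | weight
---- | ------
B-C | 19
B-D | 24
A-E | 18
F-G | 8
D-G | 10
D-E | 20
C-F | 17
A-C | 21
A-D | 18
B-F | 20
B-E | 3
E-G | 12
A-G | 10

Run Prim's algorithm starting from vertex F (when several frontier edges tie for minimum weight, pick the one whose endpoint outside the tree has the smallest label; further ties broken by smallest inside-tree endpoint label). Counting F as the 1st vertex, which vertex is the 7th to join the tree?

Prim, starting at F.
Step 1: cheapest edge leaving the tree is F-G (8); add G.
Step 2: cheapest edge leaving the tree is A-G (10); add A.
Step 3: cheapest edge leaving the tree is D-G (10); add D.
Step 4: cheapest edge leaving the tree is E-G (12); add E.
Step 5: cheapest edge leaving the tree is B-E (3); add B.
Step 6: cheapest edge leaving the tree is C-F (17); add C.
Vertex order: F, G, A, D, E, B, C. The 7th vertex is C.

C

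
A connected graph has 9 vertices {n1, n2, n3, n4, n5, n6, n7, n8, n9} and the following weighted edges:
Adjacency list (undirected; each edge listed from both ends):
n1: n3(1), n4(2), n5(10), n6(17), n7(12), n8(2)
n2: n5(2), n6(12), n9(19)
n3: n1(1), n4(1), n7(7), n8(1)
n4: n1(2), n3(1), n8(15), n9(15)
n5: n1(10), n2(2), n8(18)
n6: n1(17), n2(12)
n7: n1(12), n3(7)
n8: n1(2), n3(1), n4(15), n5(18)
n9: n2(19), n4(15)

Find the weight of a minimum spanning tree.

49

Kruskal: consider edges lightest-first.
n1-n3 (1): add — endpoints in different components.
n3-n4 (1): add — endpoints in different components.
n3-n8 (1): add — endpoints in different components.
n1-n4 (2): skip — n1 and n4 already connected.
n1-n8 (2): skip — n1 and n8 already connected.
n2-n5 (2): add — endpoints in different components.
n3-n7 (7): add — endpoints in different components.
n1-n5 (10): add — endpoints in different components.
n1-n7 (12): skip — n1 and n7 already connected.
n2-n6 (12): add — endpoints in different components.
n4-n8 (15): skip — n4 and n8 already connected.
n4-n9 (15): add — endpoints in different components.
MST edges: n1-n3, n3-n4, n3-n8, n2-n5, n3-n7, n1-n5, n2-n6, n4-n9; total weight 1+1+1+2+7+10+12+15 = 49.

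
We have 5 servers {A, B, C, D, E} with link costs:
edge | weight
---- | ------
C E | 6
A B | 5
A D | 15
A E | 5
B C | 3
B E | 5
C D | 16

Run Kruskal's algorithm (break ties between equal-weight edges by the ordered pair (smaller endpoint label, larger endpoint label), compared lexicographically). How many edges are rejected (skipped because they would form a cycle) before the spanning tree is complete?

Kruskal: consider edges lightest-first.
B C (3): add. Components now {A} {B,C} {D} {E}
A B (5): add. Components now {A,B,C} {D} {E}
A E (5): add. Components now {A,B,C,E} {D}
B E (5): skip — B and E already connected.
C E (6): skip — C and E already connected.
A D (15): add. Components now {A,B,C,D,E}
Edges rejected before the tree was complete: 2.

2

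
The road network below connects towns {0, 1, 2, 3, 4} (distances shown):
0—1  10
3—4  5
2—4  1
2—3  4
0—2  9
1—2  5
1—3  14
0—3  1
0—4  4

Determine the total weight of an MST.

11

Kruskal's algorithm — process edges by increasing weight (ties by edge label):
0—3 (1): add. Components now {0,3} {1} {2} {4}
2—4 (1): add. Components now {0,3} {1} {2,4}
0—4 (4): add. Components now {0,2,3,4} {1}
2—3 (4): skip — 2 and 3 already connected.
1—2 (5): add. Components now {0,1,2,3,4}
MST edges: 0—3, 2—4, 0—4, 1—2; total weight 1+1+4+5 = 11.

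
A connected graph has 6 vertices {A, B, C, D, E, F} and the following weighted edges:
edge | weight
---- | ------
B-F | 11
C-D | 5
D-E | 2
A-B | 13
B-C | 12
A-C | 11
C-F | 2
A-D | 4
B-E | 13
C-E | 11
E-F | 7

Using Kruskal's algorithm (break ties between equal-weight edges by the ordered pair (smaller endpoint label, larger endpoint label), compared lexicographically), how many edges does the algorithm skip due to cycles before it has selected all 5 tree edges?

2

Kruskal: consider edges lightest-first.
C-F (2): add — endpoints in different components.
D-E (2): add — endpoints in different components.
A-D (4): add — endpoints in different components.
C-D (5): add — endpoints in different components.
E-F (7): skip — E and F already connected.
A-C (11): skip — A and C already connected.
B-F (11): add — endpoints in different components.
Edges rejected before the tree was complete: 2.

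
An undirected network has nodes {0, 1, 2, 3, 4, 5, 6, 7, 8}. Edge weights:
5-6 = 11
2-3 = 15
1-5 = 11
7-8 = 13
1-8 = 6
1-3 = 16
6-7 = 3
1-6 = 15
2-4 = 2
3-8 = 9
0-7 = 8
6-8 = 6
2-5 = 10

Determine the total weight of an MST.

55

Sort edges by weight, then run Kruskal:
2-4 (2): add — endpoints in different components.
6-7 (3): add — endpoints in different components.
1-8 (6): add — endpoints in different components.
6-8 (6): add — endpoints in different components.
0-7 (8): add — endpoints in different components.
3-8 (9): add — endpoints in different components.
2-5 (10): add — endpoints in different components.
1-5 (11): add — endpoints in different components.
MST edges: 2-4, 6-7, 1-8, 6-8, 0-7, 3-8, 2-5, 1-5; total weight 2+3+6+6+8+9+10+11 = 55.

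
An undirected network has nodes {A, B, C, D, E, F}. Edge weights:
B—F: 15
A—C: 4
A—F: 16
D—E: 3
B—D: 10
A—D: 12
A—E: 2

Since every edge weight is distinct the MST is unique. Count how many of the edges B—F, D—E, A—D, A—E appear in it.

3

Kruskal: consider edges lightest-first.
A—E (2): add — endpoints in different components.
D—E (3): add — endpoints in different components.
A—C (4): add — endpoints in different components.
B—D (10): add — endpoints in different components.
A—D (12): skip — A and D already connected.
B—F (15): add — endpoints in different components.
MST edge set: {A—E, D—E, A—C, B—D, B—F}.
Of the listed edges, {B—F, D—E, A—E} are in the MST → 3.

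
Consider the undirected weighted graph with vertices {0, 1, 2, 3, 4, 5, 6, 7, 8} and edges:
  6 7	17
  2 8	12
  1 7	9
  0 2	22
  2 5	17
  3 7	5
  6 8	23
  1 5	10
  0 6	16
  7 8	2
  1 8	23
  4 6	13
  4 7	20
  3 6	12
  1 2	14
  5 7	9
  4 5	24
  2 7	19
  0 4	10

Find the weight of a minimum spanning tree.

Prim, starting at 6.
Step 1: cheapest edge leaving the tree is 3 6 (12); add 3.
Step 2: cheapest edge leaving the tree is 3 7 (5); add 7.
Step 3: cheapest edge leaving the tree is 7 8 (2); add 8.
Step 4: cheapest edge leaving the tree is 1 7 (9); add 1.
Step 5: cheapest edge leaving the tree is 5 7 (9); add 5.
Step 6: cheapest edge leaving the tree is 2 8 (12); add 2.
Step 7: cheapest edge leaving the tree is 4 6 (13); add 4.
Step 8: cheapest edge leaving the tree is 0 4 (10); add 0.
MST edges: 3 6, 3 7, 7 8, 1 7, 5 7, 2 8, 4 6, 0 4; total weight 12+5+2+9+9+12+13+10 = 72.

72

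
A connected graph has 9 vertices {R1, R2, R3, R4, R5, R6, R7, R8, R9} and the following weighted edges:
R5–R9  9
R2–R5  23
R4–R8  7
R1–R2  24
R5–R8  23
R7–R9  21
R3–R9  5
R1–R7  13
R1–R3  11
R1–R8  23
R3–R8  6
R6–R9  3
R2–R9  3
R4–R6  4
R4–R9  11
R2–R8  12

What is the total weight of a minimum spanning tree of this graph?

Prim, starting at R7.
Step 1: cheapest edge leaving the tree is R1–R7 (13); add R1.
Step 2: cheapest edge leaving the tree is R1–R3 (11); add R3.
Step 3: cheapest edge leaving the tree is R3–R9 (5); add R9.
Step 4: cheapest edge leaving the tree is R2–R9 (3); add R2.
Step 5: cheapest edge leaving the tree is R6–R9 (3); add R6.
Step 6: cheapest edge leaving the tree is R4–R6 (4); add R4.
Step 7: cheapest edge leaving the tree is R3–R8 (6); add R8.
Step 8: cheapest edge leaving the tree is R5–R9 (9); add R5.
MST edges: R1–R7, R1–R3, R3–R9, R2–R9, R6–R9, R4–R6, R3–R8, R5–R9; total weight 13+11+5+3+3+4+6+9 = 54.

54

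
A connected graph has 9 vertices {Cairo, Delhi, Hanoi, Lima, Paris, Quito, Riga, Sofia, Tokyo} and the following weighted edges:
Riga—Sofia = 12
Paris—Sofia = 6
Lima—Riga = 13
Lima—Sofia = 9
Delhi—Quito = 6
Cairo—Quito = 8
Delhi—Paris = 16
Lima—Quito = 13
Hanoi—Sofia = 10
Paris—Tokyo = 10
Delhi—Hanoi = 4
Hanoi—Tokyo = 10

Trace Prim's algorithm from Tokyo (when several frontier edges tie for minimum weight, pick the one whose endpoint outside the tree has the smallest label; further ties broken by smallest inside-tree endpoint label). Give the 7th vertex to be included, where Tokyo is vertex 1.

Sofia

Grow the tree from Tokyo using Prim:
Step 1: cheapest edge leaving the tree is Hanoi—Tokyo (10); add Hanoi.
Step 2: cheapest edge leaving the tree is Delhi—Hanoi (4); add Delhi.
Step 3: cheapest edge leaving the tree is Delhi—Quito (6); add Quito.
Step 4: cheapest edge leaving the tree is Cairo—Quito (8); add Cairo.
Step 5: cheapest edge leaving the tree is Paris—Tokyo (10); add Paris.
Step 6: cheapest edge leaving the tree is Paris—Sofia (6); add Sofia.
Step 7: cheapest edge leaving the tree is Lima—Sofia (9); add Lima.
Step 8: cheapest edge leaving the tree is Riga—Sofia (12); add Riga.
Vertex order: Tokyo, Hanoi, Delhi, Quito, Cairo, Paris, Sofia, Lima, Riga. The 7th vertex is Sofia.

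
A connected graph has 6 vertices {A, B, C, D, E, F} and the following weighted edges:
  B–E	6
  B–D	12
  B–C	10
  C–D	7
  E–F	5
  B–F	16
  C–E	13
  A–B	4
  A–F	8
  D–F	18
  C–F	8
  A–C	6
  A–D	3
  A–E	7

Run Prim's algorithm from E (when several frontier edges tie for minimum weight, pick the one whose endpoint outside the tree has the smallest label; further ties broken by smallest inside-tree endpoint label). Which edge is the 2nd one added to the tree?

Grow the tree from E using Prim:
Step 1: frontier [E–F 5, B–E 6, A–E 7, C–E 13] → take E–F (5); add F.
Step 2: frontier [B–E 6, A–E 7, C–E 13, A–F 8, C–F 8, B–F 16, D–F 18] → take B–E (6); add B.
Step 3: frontier [A–B 4, B–C 10, B–D 12, A–E 7, C–E 13, A–F 8, C–F 8, D–F 18] → take A–B (4); add A.
Step 4: frontier [A–D 3, A–C 6, B–C 10, B–D 12, C–E 13, C–F 8, D–F 18] → take A–D (3); add D.
Step 5: frontier [A–C 6, B–C 10, C–D 7, C–E 13, C–F 8] → take A–C (6); add C.
The 2nd edge added is B–E.

B-E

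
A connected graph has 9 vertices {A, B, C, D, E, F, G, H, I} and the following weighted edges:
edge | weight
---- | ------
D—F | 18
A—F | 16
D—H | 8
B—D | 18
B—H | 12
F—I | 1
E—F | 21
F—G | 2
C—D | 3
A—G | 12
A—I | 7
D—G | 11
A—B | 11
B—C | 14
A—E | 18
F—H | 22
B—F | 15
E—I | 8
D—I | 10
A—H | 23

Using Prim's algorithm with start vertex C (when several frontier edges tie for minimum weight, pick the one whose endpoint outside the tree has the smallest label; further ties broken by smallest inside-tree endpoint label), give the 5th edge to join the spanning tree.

F-G

Prim, starting at C.
Step 1: cheapest edge leaving the tree is C—D (3); add D.
Step 2: cheapest edge leaving the tree is D—H (8); add H.
Step 3: cheapest edge leaving the tree is D—I (10); add I.
Step 4: cheapest edge leaving the tree is F—I (1); add F.
Step 5: cheapest edge leaving the tree is F—G (2); add G.
Step 6: cheapest edge leaving the tree is A—I (7); add A.
Step 7: cheapest edge leaving the tree is E—I (8); add E.
Step 8: cheapest edge leaving the tree is A—B (11); add B.
The 5th edge added is F—G.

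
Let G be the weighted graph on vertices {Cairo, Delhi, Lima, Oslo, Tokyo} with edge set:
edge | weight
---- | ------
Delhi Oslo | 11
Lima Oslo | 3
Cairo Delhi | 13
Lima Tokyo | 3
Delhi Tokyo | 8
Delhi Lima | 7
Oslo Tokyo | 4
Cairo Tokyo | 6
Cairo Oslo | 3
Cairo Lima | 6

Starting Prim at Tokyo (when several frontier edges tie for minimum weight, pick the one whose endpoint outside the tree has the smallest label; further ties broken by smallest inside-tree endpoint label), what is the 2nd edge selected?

Grow the tree from Tokyo using Prim:
Step 1: cheapest edge leaving the tree is Lima Tokyo (3); add Lima.
Step 2: cheapest edge leaving the tree is Lima Oslo (3); add Oslo.
Step 3: cheapest edge leaving the tree is Cairo Oslo (3); add Cairo.
Step 4: cheapest edge leaving the tree is Delhi Lima (7); add Delhi.
The 2nd edge added is Lima Oslo.

Lima-Oslo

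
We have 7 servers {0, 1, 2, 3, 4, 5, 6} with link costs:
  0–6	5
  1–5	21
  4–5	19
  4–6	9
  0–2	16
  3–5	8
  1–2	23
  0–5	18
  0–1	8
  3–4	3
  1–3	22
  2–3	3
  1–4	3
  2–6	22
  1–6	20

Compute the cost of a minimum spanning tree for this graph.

Grow the tree from 3 using Prim:
Step 1: cheapest edge leaving the tree is 2–3 (3); add 2.
Step 2: cheapest edge leaving the tree is 3–4 (3); add 4.
Step 3: cheapest edge leaving the tree is 1–4 (3); add 1.
Step 4: cheapest edge leaving the tree is 0–1 (8); add 0.
Step 5: cheapest edge leaving the tree is 0–6 (5); add 6.
Step 6: cheapest edge leaving the tree is 3–5 (8); add 5.
MST edges: 2–3, 3–4, 1–4, 0–1, 0–6, 3–5; total weight 3+3+3+8+5+8 = 30.

30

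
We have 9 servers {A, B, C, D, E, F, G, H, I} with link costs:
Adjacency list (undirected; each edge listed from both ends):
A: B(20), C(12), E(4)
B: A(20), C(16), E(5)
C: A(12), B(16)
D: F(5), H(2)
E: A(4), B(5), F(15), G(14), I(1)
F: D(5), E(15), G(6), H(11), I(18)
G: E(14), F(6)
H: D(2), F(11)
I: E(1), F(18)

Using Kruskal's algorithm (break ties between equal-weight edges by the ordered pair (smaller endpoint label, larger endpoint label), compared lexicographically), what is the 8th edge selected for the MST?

Kruskal's algorithm — process edges by increasing weight (ties by edge label):
E I (1): add — endpoints in different components.
D H (2): add — endpoints in different components.
A E (4): add — endpoints in different components.
B E (5): add — endpoints in different components.
D F (5): add — endpoints in different components.
F G (6): add — endpoints in different components.
F H (11): skip — F and H already connected.
A C (12): add — endpoints in different components.
E G (14): add — endpoints in different components.
The 8th edge added is E G.

E-G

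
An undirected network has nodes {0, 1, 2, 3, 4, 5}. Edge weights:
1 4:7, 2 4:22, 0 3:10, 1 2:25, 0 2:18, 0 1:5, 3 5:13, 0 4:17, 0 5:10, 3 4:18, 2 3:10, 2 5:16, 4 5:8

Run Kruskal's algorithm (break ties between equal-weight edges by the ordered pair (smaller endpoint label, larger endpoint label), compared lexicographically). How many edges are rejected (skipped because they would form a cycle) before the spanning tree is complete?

1

Kruskal's algorithm — process edges by increasing weight (ties by edge label):
0 1 (5): add — endpoints in different components.
1 4 (7): add — endpoints in different components.
4 5 (8): add — endpoints in different components.
0 3 (10): add — endpoints in different components.
0 5 (10): skip — 0 and 5 already connected.
2 3 (10): add — endpoints in different components.
Edges rejected before the tree was complete: 1.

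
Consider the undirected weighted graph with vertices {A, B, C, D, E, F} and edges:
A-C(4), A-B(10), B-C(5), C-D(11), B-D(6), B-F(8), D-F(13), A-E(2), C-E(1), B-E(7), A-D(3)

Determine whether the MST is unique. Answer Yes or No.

Yes

Sort edges by weight, then run Kruskal:
C-E (1): add. Components now {A} {B} {C,E} {D} {F}
A-E (2): add. Components now {A,C,E} {B} {D} {F}
A-D (3): add. Components now {A,C,D,E} {B} {F}
A-C (4): skip — A and C already connected.
B-C (5): add. Components now {A,B,C,D,E} {F}
B-D (6): skip — B and D already connected.
B-E (7): skip — B and E already connected.
B-F (8): add. Components now {A,B,C,D,E,F}
Every non-tree edge has weight strictly greater than the heaviest edge on the tree path between its endpoints, so the MST is unique.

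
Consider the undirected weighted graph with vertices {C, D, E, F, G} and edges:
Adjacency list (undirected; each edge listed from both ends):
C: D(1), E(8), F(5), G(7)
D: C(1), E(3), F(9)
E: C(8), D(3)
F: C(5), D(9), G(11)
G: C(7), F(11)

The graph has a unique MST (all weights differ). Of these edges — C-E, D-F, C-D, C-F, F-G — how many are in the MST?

Sort edges by weight, then run Kruskal:
C-D (1): add — endpoints in different components.
D-E (3): add — endpoints in different components.
C-F (5): add — endpoints in different components.
C-G (7): add — endpoints in different components.
MST edge set: {C-D, D-E, C-F, C-G}.
Of the listed edges, {C-D, C-F} are in the MST → 2.

2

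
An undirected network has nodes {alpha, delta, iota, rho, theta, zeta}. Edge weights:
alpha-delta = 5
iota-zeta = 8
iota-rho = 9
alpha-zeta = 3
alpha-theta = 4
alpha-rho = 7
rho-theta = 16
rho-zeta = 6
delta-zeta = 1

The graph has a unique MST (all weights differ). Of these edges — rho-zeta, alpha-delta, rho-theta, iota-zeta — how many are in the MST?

Kruskal: consider edges lightest-first.
delta-zeta (1): add — endpoints in different components.
alpha-zeta (3): add — endpoints in different components.
alpha-theta (4): add — endpoints in different components.
alpha-delta (5): skip — alpha and delta already connected.
rho-zeta (6): add — endpoints in different components.
alpha-rho (7): skip — alpha and rho already connected.
iota-zeta (8): add — endpoints in different components.
MST edge set: {delta-zeta, alpha-zeta, alpha-theta, rho-zeta, iota-zeta}.
Of the listed edges, {rho-zeta, iota-zeta} are in the MST → 2.

2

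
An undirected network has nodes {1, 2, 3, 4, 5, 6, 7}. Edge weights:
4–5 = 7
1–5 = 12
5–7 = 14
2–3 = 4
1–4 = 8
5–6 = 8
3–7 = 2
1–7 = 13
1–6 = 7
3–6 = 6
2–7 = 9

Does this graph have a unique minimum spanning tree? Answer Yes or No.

No

Sort edges by weight, then run Kruskal:
3–7 (2): add — endpoints in different components.
2–3 (4): add — endpoints in different components.
3–6 (6): add — endpoints in different components.
1–6 (7): add — endpoints in different components.
4–5 (7): add — endpoints in different components.
1–4 (8): add — endpoints in different components.
Non-tree edge 5–6 has weight 8, equal to the heaviest edge on its tree cycle — swapping gives another MST of the same weight. Not unique.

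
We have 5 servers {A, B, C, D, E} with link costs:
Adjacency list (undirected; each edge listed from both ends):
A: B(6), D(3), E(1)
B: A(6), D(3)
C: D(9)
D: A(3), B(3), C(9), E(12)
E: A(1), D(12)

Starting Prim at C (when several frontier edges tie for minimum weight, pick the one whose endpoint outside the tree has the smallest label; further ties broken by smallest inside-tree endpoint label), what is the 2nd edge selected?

Prim, starting at C.
Step 1: frontier [C–D 9] → take C–D (9); add D.
Step 2: frontier [A–D 3, B–D 3, D–E 12] → take A–D (3); add A.
Step 3: frontier [A–E 1, A–B 6, B–D 3, D–E 12] → take A–E (1); add E.
Step 4: frontier [A–B 6, B–D 3] → take B–D (3); add B.
The 2nd edge added is A–D.

A-D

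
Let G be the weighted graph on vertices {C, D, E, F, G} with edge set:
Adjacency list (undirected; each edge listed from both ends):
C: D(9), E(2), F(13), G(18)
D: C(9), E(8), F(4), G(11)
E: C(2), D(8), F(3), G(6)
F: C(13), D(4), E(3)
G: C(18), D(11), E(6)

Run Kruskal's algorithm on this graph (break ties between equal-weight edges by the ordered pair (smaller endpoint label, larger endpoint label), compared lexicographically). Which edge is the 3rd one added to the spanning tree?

Kruskal's algorithm — process edges by increasing weight (ties by edge label):
C—E (2): add — endpoints in different components.
E—F (3): add — endpoints in different components.
D—F (4): add — endpoints in different components.
E—G (6): add — endpoints in different components.
The 3rd edge added is D—F.

D-F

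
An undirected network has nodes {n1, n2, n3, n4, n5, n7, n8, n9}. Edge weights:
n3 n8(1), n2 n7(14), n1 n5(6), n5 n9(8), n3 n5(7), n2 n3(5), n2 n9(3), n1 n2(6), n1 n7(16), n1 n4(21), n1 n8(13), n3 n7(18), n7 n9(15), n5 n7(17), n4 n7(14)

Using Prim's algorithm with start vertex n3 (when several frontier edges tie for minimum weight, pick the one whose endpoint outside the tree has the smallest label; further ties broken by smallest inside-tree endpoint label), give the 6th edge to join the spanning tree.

Prim's algorithm from n3:
Step 1: cheapest edge leaving the tree is n3 n8 (1); add n8.
Step 2: cheapest edge leaving the tree is n2 n3 (5); add n2.
Step 3: cheapest edge leaving the tree is n2 n9 (3); add n9.
Step 4: cheapest edge leaving the tree is n1 n2 (6); add n1.
Step 5: cheapest edge leaving the tree is n1 n5 (6); add n5.
Step 6: cheapest edge leaving the tree is n2 n7 (14); add n7.
Step 7: cheapest edge leaving the tree is n4 n7 (14); add n4.
The 6th edge added is n2 n7.

n2-n7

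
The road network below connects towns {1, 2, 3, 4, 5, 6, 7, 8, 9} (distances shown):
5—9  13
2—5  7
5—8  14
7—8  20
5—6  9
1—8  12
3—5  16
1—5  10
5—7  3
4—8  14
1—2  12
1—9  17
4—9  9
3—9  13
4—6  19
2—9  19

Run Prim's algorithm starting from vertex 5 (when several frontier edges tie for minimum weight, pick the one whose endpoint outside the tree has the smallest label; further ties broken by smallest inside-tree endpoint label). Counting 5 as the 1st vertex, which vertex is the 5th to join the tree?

Prim, starting at 5.
Step 1: cheapest edge leaving the tree is 5—7 (3); add 7.
Step 2: cheapest edge leaving the tree is 2—5 (7); add 2.
Step 3: cheapest edge leaving the tree is 5—6 (9); add 6.
Step 4: cheapest edge leaving the tree is 1—5 (10); add 1.
Step 5: cheapest edge leaving the tree is 1—8 (12); add 8.
Step 6: cheapest edge leaving the tree is 5—9 (13); add 9.
Step 7: cheapest edge leaving the tree is 4—9 (9); add 4.
Step 8: cheapest edge leaving the tree is 3—9 (13); add 3.
Vertex order: 5, 7, 2, 6, 1, 8, 9, 4, 3. The 5th vertex is 1.

1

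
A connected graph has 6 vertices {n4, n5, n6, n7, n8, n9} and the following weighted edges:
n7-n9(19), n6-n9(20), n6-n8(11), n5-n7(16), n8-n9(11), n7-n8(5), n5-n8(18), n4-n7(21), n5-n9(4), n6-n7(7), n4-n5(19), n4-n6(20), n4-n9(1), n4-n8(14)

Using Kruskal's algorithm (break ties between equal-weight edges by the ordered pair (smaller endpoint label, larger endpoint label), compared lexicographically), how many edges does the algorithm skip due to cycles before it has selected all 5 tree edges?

Sort edges by weight, then run Kruskal:
n4-n9 (1): add — endpoints in different components.
n5-n9 (4): add — endpoints in different components.
n7-n8 (5): add — endpoints in different components.
n6-n7 (7): add — endpoints in different components.
n6-n8 (11): skip — n6 and n8 already connected.
n8-n9 (11): add — endpoints in different components.
Edges rejected before the tree was complete: 1.

1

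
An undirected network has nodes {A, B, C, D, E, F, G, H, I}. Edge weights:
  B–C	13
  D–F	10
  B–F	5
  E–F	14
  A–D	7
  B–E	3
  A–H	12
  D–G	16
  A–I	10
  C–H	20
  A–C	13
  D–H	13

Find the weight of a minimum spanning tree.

76

Sort edges by weight, then run Kruskal:
B–E (3): add — endpoints in different components.
B–F (5): add — endpoints in different components.
A–D (7): add — endpoints in different components.
A–I (10): add — endpoints in different components.
D–F (10): add — endpoints in different components.
A–H (12): add — endpoints in different components.
A–C (13): add — endpoints in different components.
B–C (13): skip — B and C already connected.
D–H (13): skip — D and H already connected.
E–F (14): skip — E and F already connected.
D–G (16): add — endpoints in different components.
MST edges: B–E, B–F, A–D, A–I, D–F, A–H, A–C, D–G; total weight 3+5+7+10+10+12+13+16 = 76.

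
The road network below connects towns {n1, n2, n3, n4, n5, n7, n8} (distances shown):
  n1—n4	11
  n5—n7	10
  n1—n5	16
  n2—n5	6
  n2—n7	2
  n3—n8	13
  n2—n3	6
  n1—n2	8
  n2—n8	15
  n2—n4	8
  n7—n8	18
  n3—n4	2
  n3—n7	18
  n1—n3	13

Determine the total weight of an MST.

Kruskal's algorithm — process edges by increasing weight (ties by edge label):
n2—n7 (2): add — endpoints in different components.
n3—n4 (2): add — endpoints in different components.
n2—n3 (6): add — endpoints in different components.
n2—n5 (6): add — endpoints in different components.
n1—n2 (8): add — endpoints in different components.
n2—n4 (8): skip — n2 and n4 already connected.
n5—n7 (10): skip — n5 and n7 already connected.
n1—n4 (11): skip — n1 and n4 already connected.
n1—n3 (13): skip — n1 and n3 already connected.
n3—n8 (13): add — endpoints in different components.
MST edges: n2—n7, n3—n4, n2—n3, n2—n5, n1—n2, n3—n8; total weight 2+2+6+6+8+13 = 37.

37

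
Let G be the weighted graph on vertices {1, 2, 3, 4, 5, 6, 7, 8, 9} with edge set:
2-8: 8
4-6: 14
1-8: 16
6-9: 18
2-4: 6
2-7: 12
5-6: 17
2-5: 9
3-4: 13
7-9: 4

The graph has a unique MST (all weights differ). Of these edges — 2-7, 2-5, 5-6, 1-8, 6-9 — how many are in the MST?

3

Kruskal: consider edges lightest-first.
7-9 (4): add — endpoints in different components.
2-4 (6): add — endpoints in different components.
2-8 (8): add — endpoints in different components.
2-5 (9): add — endpoints in different components.
2-7 (12): add — endpoints in different components.
3-4 (13): add — endpoints in different components.
4-6 (14): add — endpoints in different components.
1-8 (16): add — endpoints in different components.
MST edge set: {7-9, 2-4, 2-8, 2-5, 2-7, 3-4, 4-6, 1-8}.
Of the listed edges, {2-7, 2-5, 1-8} are in the MST → 3.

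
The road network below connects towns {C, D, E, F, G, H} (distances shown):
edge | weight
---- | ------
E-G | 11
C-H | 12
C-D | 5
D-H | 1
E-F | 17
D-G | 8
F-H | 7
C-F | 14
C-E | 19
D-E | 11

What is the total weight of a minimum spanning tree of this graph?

Kruskal: consider edges lightest-first.
D-H (1): add — endpoints in different components.
C-D (5): add — endpoints in different components.
F-H (7): add — endpoints in different components.
D-G (8): add — endpoints in different components.
D-E (11): add — endpoints in different components.
MST edges: D-H, C-D, F-H, D-G, D-E; total weight 1+5+7+8+11 = 32.

32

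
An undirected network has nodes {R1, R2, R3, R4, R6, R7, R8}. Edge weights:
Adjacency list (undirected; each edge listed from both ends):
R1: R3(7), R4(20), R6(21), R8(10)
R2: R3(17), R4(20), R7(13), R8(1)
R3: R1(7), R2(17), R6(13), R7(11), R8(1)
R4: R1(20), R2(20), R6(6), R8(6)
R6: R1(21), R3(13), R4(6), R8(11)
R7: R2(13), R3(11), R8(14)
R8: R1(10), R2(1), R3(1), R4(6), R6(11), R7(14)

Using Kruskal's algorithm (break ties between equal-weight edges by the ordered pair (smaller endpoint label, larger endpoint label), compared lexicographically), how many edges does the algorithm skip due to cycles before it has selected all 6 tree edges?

Kruskal's algorithm — process edges by increasing weight (ties by edge label):
R2-R8 (1): add. Components now {R2,R8} {R6} {R3} {R7} {R1} {R4}
R3-R8 (1): add. Components now {R2,R3,R8} {R6} {R7} {R1} {R4}
R4-R6 (6): add. Components now {R2,R3,R8} {R4,R6} {R7} {R1}
R4-R8 (6): add. Components now {R2,R3,R4,R6,R8} {R7} {R1}
R1-R3 (7): add. Components now {R1,R2,R3,R4,R6,R8} {R7}
R1-R8 (10): skip — R8 and R1 already connected.
R3-R7 (11): add. Components now {R1,R2,R3,R4,R6,R7,R8}
Edges rejected before the tree was complete: 1.

1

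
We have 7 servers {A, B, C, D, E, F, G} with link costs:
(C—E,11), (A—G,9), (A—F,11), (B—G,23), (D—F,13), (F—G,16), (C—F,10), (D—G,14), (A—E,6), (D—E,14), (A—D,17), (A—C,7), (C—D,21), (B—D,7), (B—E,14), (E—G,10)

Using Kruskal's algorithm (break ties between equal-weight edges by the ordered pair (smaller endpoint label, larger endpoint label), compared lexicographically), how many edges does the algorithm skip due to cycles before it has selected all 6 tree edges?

Kruskal's algorithm — process edges by increasing weight (ties by edge label):
A—E (6): add. Components now {A,E} {B} {C} {D} {F} {G}
A—C (7): add. Components now {A,C,E} {B} {D} {F} {G}
B—D (7): add. Components now {A,C,E} {B,D} {F} {G}
A—G (9): add. Components now {A,C,E,G} {B,D} {F}
C—F (10): add. Components now {A,C,E,F,G} {B,D}
E—G (10): skip — E and G already connected.
A—F (11): skip — A and F already connected.
C—E (11): skip — C and E already connected.
D—F (13): add. Components now {A,B,C,D,E,F,G}
Edges rejected before the tree was complete: 3.

3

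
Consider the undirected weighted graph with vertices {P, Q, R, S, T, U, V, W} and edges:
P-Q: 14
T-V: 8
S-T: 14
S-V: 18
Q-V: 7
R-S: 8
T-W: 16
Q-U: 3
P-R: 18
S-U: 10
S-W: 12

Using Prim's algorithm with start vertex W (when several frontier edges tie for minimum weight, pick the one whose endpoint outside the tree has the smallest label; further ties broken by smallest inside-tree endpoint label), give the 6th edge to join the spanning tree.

T-V

Grow the tree from W using Prim:
Step 1: frontier [S-W 12, T-W 16] → take S-W (12); add S.
Step 2: frontier [R-S 8, S-U 10, S-T 14, S-V 18, T-W 16] → take R-S (8); add R.
Step 3: frontier [P-R 18, S-U 10, S-T 14, S-V 18, T-W 16] → take S-U (10); add U.
Step 4: frontier [P-R 18, S-T 14, S-V 18, Q-U 3, T-W 16] → take Q-U (3); add Q.
Step 5: frontier [Q-V 7, P-Q 14, P-R 18, S-T 14, S-V 18, T-W 16] → take Q-V (7); add V.
Step 6: frontier [P-Q 14, P-R 18, S-T 14, T-V 8, T-W 16] → take T-V (8); add T.
Step 7: frontier [P-Q 14, P-R 18] → take P-Q (14); add P.
The 6th edge added is T-V.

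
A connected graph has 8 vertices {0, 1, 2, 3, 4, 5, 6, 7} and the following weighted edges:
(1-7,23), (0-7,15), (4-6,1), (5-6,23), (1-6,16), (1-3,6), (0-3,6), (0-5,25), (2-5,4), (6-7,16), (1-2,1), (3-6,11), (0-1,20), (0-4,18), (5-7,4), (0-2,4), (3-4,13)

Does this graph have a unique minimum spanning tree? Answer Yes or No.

No

Kruskal: consider edges lightest-first.
1-2 (1): add — endpoints in different components.
4-6 (1): add — endpoints in different components.
0-2 (4): add — endpoints in different components.
2-5 (4): add — endpoints in different components.
5-7 (4): add — endpoints in different components.
0-3 (6): add — endpoints in different components.
1-3 (6): skip — 1 and 3 already connected.
3-6 (11): add — endpoints in different components.
Non-tree edge 1-3 has weight 6, equal to the heaviest edge on its tree cycle — swapping gives another MST of the same weight. Not unique.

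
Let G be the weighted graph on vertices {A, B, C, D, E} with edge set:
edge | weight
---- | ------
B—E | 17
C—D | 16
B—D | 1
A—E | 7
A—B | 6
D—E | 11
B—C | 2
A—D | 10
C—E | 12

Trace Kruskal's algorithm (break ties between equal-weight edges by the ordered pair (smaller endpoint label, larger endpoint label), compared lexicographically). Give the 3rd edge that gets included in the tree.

A-B

Kruskal: consider edges lightest-first.
B—D (1): add. Components now {A} {B,D} {C} {E}
B—C (2): add. Components now {A} {B,C,D} {E}
A—B (6): add. Components now {A,B,C,D} {E}
A—E (7): add. Components now {A,B,C,D,E}
The 3rd edge added is A—B.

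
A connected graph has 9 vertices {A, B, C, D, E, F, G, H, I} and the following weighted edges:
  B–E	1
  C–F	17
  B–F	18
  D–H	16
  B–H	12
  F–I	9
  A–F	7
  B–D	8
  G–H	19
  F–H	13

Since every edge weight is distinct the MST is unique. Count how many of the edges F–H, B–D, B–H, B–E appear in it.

4

Sort edges by weight, then run Kruskal:
B–E (1): add — endpoints in different components.
A–F (7): add — endpoints in different components.
B–D (8): add — endpoints in different components.
F–I (9): add — endpoints in different components.
B–H (12): add — endpoints in different components.
F–H (13): add — endpoints in different components.
D–H (16): skip — D and H already connected.
C–F (17): add — endpoints in different components.
B–F (18): skip — B and F already connected.
G–H (19): add — endpoints in different components.
MST edge set: {B–E, A–F, B–D, F–I, B–H, F–H, C–F, G–H}.
Of the listed edges, {F–H, B–D, B–H, B–E} are in the MST → 4.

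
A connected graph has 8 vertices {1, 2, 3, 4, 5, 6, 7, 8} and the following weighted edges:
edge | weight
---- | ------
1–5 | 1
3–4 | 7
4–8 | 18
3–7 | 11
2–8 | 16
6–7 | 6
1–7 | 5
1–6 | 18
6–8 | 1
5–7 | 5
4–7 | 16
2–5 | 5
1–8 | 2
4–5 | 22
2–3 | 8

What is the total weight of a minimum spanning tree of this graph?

Prim, starting at 3.
Step 1: cheapest edge leaving the tree is 3–4 (7); add 4.
Step 2: cheapest edge leaving the tree is 2–3 (8); add 2.
Step 3: cheapest edge leaving the tree is 2–5 (5); add 5.
Step 4: cheapest edge leaving the tree is 1–5 (1); add 1.
Step 5: cheapest edge leaving the tree is 1–8 (2); add 8.
Step 6: cheapest edge leaving the tree is 6–8 (1); add 6.
Step 7: cheapest edge leaving the tree is 1–7 (5); add 7.
MST edges: 3–4, 2–3, 2–5, 1–5, 1–8, 6–8, 1–7; total weight 7+8+5+1+2+1+5 = 29.

29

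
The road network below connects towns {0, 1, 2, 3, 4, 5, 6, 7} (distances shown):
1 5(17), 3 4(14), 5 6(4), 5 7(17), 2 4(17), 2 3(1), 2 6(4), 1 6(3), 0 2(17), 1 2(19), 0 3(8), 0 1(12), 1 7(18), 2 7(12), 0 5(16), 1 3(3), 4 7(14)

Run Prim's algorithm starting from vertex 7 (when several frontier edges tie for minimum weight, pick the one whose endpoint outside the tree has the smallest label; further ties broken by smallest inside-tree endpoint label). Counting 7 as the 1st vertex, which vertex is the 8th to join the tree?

4

Grow the tree from 7 using Prim:
Step 1: cheapest edge leaving the tree is 2 7 (12); add 2.
Step 2: cheapest edge leaving the tree is 2 3 (1); add 3.
Step 3: cheapest edge leaving the tree is 1 3 (3); add 1.
Step 4: cheapest edge leaving the tree is 1 6 (3); add 6.
Step 5: cheapest edge leaving the tree is 5 6 (4); add 5.
Step 6: cheapest edge leaving the tree is 0 3 (8); add 0.
Step 7: cheapest edge leaving the tree is 3 4 (14); add 4.
Vertex order: 7, 2, 3, 1, 6, 5, 0, 4. The 8th vertex is 4.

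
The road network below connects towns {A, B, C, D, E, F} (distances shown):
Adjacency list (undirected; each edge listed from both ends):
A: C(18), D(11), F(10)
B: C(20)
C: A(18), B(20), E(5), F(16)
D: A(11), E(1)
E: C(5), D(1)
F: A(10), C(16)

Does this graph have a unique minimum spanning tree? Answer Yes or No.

Sort edges by weight, then run Kruskal:
D E (1): add — endpoints in different components.
C E (5): add — endpoints in different components.
A F (10): add — endpoints in different components.
A D (11): add — endpoints in different components.
C F (16): skip — C and F already connected.
A C (18): skip — A and C already connected.
B C (20): add — endpoints in different components.
Every non-tree edge has weight strictly greater than the heaviest edge on the tree path between its endpoints, so the MST is unique.

Yes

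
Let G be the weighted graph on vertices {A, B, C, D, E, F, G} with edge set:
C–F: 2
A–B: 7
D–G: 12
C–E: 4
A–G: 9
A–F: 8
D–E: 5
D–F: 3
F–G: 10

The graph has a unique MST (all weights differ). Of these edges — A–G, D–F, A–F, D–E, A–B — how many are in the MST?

4

Kruskal: consider edges lightest-first.
C–F (2): add — endpoints in different components.
D–F (3): add — endpoints in different components.
C–E (4): add — endpoints in different components.
D–E (5): skip — D and E already connected.
A–B (7): add — endpoints in different components.
A–F (8): add — endpoints in different components.
A–G (9): add — endpoints in different components.
MST edge set: {C–F, D–F, C–E, A–B, A–F, A–G}.
Of the listed edges, {A–G, D–F, A–F, A–B} are in the MST → 4.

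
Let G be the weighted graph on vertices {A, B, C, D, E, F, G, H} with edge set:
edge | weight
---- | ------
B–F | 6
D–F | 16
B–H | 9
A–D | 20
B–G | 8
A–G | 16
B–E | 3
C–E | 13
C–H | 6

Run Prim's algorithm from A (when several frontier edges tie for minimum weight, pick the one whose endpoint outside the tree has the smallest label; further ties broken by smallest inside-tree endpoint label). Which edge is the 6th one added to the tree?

C-H

Grow the tree from A using Prim:
Step 1: frontier [A–G 16, A–D 20] → take A–G (16); add G.
Step 2: frontier [A–D 20, B–G 8] → take B–G (8); add B.
Step 3: frontier [A–D 20, B–E 3, B–F 6, B–H 9] → take B–E (3); add E.
Step 4: frontier [A–D 20, B–F 6, B–H 9, C–E 13] → take B–F (6); add F.
Step 5: frontier [A–D 20, B–H 9, C–E 13, D–F 16] → take B–H (9); add H.
Step 6: frontier [A–D 20, C–E 13, D–F 16, C–H 6] → take C–H (6); add C.
Step 7: frontier [A–D 20, D–F 16] → take D–F (16); add D.
The 6th edge added is C–H.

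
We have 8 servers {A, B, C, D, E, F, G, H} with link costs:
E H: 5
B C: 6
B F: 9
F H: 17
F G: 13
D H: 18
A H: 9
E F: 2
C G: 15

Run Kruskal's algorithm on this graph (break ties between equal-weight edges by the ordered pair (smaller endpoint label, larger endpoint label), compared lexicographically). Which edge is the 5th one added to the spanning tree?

Kruskal: consider edges lightest-first.
E F (2): add — endpoints in different components.
E H (5): add — endpoints in different components.
B C (6): add — endpoints in different components.
A H (9): add — endpoints in different components.
B F (9): add — endpoints in different components.
F G (13): add — endpoints in different components.
C G (15): skip — C and G already connected.
F H (17): skip — F and H already connected.
D H (18): add — endpoints in different components.
The 5th edge added is B F.

B-F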